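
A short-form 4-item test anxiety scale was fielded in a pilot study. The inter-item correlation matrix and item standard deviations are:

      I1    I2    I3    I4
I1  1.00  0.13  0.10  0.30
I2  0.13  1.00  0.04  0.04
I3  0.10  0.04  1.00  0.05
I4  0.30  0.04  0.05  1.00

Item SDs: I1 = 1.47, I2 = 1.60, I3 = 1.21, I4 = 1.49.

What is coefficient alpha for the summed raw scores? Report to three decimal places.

Σσ²ᵢ = 1.47² + 1.60² + 1.21² + 1.49² = 8.4051
Covariances σ_ij = r_ij · s_i · s_j:
  σ(I1,I2) = 0.13 × 1.47 × 1.60 = 0.3058
  σ(I1,I3) = 0.10 × 1.47 × 1.21 = 0.1779
  σ(I1,I4) = 0.30 × 1.47 × 1.49 = 0.6571
  σ(I2,I3) = 0.04 × 1.60 × 1.21 = 0.0774
  σ(I2,I4) = 0.04 × 1.60 × 1.49 = 0.0954
  σ(I3,I4) = 0.05 × 1.21 × 1.49 = 0.0901
σ²_T = Σσ²ᵢ + 2·Σσ_ij = 8.4051 + 2 × 1.4037 = 11.2125
α = (4/3)·(1 − 8.4051/11.2125) = 0.334

coefficient alpha = 0.334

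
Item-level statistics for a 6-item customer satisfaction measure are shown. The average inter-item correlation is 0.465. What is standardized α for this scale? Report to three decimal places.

Standardized α = k·r̄ / (1 + (k−1)·r̄) = 6 × 0.465 / (1 + 5 × 0.465)
  = 2.7900 / 3.3250 = 0.839

α = 0.839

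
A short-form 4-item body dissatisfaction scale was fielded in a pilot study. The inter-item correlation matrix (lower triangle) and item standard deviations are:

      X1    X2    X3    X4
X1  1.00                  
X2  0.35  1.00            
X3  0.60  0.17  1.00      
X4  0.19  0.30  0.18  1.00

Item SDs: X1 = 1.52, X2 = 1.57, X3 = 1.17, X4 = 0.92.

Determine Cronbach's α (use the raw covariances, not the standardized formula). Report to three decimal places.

Σσ²ᵢ = 1.52² + 1.57² + 1.17² + 0.92² = 6.9906
Covariances σ_ij = r_ij · s_i · s_j:
  σ(X1,X2) = 0.35 × 1.52 × 1.57 = 0.8352
  σ(X1,X3) = 0.60 × 1.52 × 1.17 = 1.0670
  σ(X1,X4) = 0.19 × 1.52 × 0.92 = 0.2657
  σ(X2,X3) = 0.17 × 1.57 × 1.17 = 0.3123
  σ(X2,X4) = 0.30 × 1.57 × 0.92 = 0.4333
  σ(X3,X4) = 0.18 × 1.17 × 0.92 = 0.1938
σ²_T = Σσ²ᵢ + 2·Σσ_ij = 6.9906 + 2 × 3.1073 = 13.2052
α = (4/3)·(1 − 6.9906/13.2052) = 0.627

α = 0.627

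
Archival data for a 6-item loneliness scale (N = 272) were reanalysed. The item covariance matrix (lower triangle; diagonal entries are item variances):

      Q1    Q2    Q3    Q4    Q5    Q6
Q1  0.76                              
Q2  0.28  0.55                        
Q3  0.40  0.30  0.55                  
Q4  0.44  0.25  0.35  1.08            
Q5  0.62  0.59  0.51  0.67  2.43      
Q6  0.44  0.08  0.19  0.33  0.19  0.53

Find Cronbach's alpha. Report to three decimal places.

ΣVar(i) = 0.76 + 0.55 + 0.55 + 1.08 + 2.43 + 0.53 = 5.90
Σ_{i<j} σ_ij = 5.64
σ²_T = 5.90 + 2 × 5.64 = 17.18
α = (k/(k−1))·(1 − ΣVar(i)/σ²_T) = (6/5)·(1 − 5.90/17.18) = 0.788

Cronbach's alpha = 0.788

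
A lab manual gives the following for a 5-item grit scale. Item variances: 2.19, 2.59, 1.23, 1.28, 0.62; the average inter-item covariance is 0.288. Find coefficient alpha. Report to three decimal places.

coefficient alpha = 0.527

ΣVar(i) = 2.19 + 2.59 + 1.23 + 1.28 + 0.62 = 7.91
Sum of the 10 distinct covariances = 10 × 0.288 = 2.880
σ²_T = ΣVar(i) + 2·Σcov = 7.91 + 2 × 2.880 = 13.670
α = (5/4)·(1 − 7.91/13.670) = 0.527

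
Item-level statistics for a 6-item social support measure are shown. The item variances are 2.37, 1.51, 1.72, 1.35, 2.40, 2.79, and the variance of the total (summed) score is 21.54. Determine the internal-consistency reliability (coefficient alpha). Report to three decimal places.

Σσᵢ² = 2.37 + 1.51 + 1.72 + 1.35 + 2.40 + 2.79 = 12.14
α = (k/(k−1))·(1 − Σσᵢ²/Var(T)) = (6/5)·(1 − 12.14/21.54) = 0.524

coefficient alpha = 0.524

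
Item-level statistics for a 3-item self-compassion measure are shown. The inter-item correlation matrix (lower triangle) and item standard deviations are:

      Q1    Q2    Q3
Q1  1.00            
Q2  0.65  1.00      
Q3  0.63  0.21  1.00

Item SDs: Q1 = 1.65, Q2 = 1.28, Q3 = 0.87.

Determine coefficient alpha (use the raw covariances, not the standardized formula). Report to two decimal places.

α = 0.74

Σσ²ᵢ = 1.65² + 1.28² + 0.87² = 5.1178
Covariances σ_ij = r_ij · s_i · s_j:
  σ(Q1,Q2) = 0.65 × 1.65 × 1.28 = 1.3728
  σ(Q1,Q3) = 0.63 × 1.65 × 0.87 = 0.9044
  σ(Q2,Q3) = 0.21 × 1.28 × 0.87 = 0.2339
σ²_T = Σσ²ᵢ + 2·Σσ_ij = 5.1178 + 2 × 2.5111 = 10.1400
α = (3/2)·(1 − 5.1178/10.1400) = 0.74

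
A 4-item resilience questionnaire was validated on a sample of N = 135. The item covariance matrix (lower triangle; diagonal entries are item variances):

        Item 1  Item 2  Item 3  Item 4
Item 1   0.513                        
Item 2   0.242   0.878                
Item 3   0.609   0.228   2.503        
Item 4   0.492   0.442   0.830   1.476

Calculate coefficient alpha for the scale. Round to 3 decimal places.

coefficient alpha = 0.686

Σσᵢ² = 0.513 + 0.878 + 2.503 + 1.476 = 5.370
Σ_{i<j} σ_ij = 2.843
total variance = 5.370 + 2 × 2.843 = 11.056
α = (k/(k−1))·(1 − Σσᵢ²/total variance) = (4/3)·(1 − 5.370/11.056) = 0.686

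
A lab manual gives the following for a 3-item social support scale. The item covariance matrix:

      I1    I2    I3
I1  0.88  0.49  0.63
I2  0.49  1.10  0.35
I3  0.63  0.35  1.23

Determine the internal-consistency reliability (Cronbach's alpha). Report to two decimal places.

Σσ²ᵢ = 0.88 + 1.10 + 1.23 = 3.21
Σ_{i<j} σ_ij = 1.47
σ²_T = 3.21 + 2 × 1.47 = 6.15
α = (k/(k−1))·(1 − Σσ²ᵢ/σ²_T) = (3/2)·(1 − 3.21/6.15) = 0.72

Cronbach's alpha = 0.72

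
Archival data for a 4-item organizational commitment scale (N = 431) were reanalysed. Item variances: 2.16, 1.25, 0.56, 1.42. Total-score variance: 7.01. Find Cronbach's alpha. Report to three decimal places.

Cronbach's alpha = 0.308

Σσ²ᵢ = 2.16 + 1.25 + 0.56 + 1.42 = 5.39
α = (k/(k−1))·(1 − Σσ²ᵢ/total variance) = (4/3)·(1 − 5.39/7.01) = 0.308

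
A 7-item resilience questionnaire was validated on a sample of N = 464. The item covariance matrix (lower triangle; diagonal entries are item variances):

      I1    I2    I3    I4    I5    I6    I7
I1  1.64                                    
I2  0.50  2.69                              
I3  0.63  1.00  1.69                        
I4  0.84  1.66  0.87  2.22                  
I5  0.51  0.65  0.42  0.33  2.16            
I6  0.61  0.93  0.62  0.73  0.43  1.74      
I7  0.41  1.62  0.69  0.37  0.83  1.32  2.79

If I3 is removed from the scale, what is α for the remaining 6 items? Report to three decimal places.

Remaining items: I1, I2, I4, I5, I6, I7 (k = 6).
sum of item variances = 1.64 + 2.69 + 2.22 + 2.16 + 1.74 + 2.79 = 13.24
σ²_T = 13.24 + 2 × 11.74 = 36.72
α (item deleted) = (6/5)·(1 − 13.24/36.72) = 0.767

α = 0.767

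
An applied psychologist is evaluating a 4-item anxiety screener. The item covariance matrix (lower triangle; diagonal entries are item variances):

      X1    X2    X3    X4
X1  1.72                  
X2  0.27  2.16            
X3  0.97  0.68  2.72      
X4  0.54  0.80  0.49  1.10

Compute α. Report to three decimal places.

Σσᵢ² = 1.72 + 2.16 + 2.72 + 1.10 = 7.70
Sum of the distinct covariances = 3.75
Var(T) = 7.70 + 2 × 3.75 = 15.20
α = (k/(k−1))·(1 − Σσᵢ²/Var(T)) = (4/3)·(1 − 7.70/15.20) = 0.658

α = 0.658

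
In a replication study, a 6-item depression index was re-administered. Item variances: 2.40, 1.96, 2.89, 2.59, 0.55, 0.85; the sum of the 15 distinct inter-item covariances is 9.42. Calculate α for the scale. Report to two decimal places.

α = 0.75

sum of item variances = 2.40 + 1.96 + 2.89 + 2.59 + 0.55 + 0.85 = 11.24
Sum of distinct covariances = 9.42
Var(T) = sum of item variances + 2·Σcov = 11.24 + 2 × 9.42 = 30.08
α = (6/5)·(1 − 11.24/30.08) = 0.75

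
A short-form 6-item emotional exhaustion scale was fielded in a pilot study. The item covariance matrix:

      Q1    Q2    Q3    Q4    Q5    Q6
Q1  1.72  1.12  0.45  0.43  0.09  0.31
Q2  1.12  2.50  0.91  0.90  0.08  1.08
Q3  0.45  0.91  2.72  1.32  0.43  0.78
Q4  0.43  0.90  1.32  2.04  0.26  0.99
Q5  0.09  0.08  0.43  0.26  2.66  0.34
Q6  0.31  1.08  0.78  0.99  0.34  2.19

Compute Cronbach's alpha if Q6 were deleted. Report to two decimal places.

Remaining items: Q1, Q2, Q3, Q4, Q5 (k = 5).
sum of item variances = 1.72 + 2.50 + 2.72 + 2.04 + 2.66 = 11.64
total variance = 11.64 + 2 × 5.99 = 23.62
α (item deleted) = (5/4)·(1 − 11.64/23.62) = 0.63

α = 0.63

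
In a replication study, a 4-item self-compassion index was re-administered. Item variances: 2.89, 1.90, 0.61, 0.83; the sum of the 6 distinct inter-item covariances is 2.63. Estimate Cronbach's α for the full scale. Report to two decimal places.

α = 0.61

Σσ²ᵢ = 2.89 + 1.90 + 0.61 + 0.83 = 6.23
Sum of distinct covariances = 2.63
σ²_total = Σσ²ᵢ + 2·Σcov = 6.23 + 2 × 2.63 = 11.49
α = (4/3)·(1 − 6.23/11.49) = 0.61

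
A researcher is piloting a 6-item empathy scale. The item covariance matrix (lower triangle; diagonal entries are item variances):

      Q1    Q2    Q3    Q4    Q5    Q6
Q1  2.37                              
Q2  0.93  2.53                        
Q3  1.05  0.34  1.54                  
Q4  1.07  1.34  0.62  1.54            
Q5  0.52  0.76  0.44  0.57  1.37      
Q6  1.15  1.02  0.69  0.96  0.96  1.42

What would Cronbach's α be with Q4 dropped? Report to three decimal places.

Remaining items: Q1, Q2, Q3, Q5, Q6 (k = 5).
Σσ²ᵢ = 2.37 + 2.53 + 1.54 + 1.37 + 1.42 = 9.23
total variance = 9.23 + 2 × 7.86 = 24.95
α (item deleted) = (5/4)·(1 − 9.23/24.95) = 0.788

α = 0.788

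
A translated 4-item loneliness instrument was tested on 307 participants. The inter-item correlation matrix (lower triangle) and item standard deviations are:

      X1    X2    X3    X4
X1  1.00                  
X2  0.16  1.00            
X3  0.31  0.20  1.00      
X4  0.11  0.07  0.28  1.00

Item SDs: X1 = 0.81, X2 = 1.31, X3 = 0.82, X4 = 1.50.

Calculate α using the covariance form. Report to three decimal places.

α = 0.417

Σσ²ᵢ = 0.81² + 1.31² + 0.82² + 1.50² = 5.2946
Covariances σ_ij = r_ij · s_i · s_j:
  σ(X1,X2) = 0.16 × 0.81 × 1.31 = 0.1698
  σ(X1,X3) = 0.31 × 0.81 × 0.82 = 0.2059
  σ(X1,X4) = 0.11 × 0.81 × 1.50 = 0.1337
  σ(X2,X3) = 0.20 × 1.31 × 0.82 = 0.2148
  σ(X2,X4) = 0.07 × 1.31 × 1.50 = 0.1376
  σ(X3,X4) = 0.28 × 0.82 × 1.50 = 0.3444
σ²_T = Σσ²ᵢ + 2·Σσ_ij = 5.2946 + 2 × 1.2062 = 7.7070
α = (4/3)·(1 − 5.2946/7.7070) = 0.417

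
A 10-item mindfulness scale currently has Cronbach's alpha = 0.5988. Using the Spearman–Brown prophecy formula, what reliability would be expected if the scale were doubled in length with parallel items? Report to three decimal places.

predicted reliability = 0.749

Length factor m = 2
α' = m·α / (1 + (m−1)·α)
   = 2 × 0.5988 / (1 + (2 − 1) × 0.5988)
   = 1.1976 / 1.5988 = 0.749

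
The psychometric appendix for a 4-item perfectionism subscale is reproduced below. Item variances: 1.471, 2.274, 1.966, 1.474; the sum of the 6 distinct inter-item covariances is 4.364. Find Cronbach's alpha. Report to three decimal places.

sum of item variances = 1.471 + 2.274 + 1.966 + 1.474 = 7.185
Sum of distinct covariances = 4.364
total variance = sum of item variances + 2·Σcov = 7.185 + 2 × 4.364 = 15.913
α = (4/3)·(1 − 7.185/15.913) = 0.731

Cronbach's alpha = 0.731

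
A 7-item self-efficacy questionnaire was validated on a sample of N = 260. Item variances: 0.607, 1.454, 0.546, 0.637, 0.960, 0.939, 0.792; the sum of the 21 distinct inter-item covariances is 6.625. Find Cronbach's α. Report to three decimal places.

Cronbach's α = 0.806

ΣVar(i) = 0.607 + 1.454 + 0.546 + 0.637 + 0.960 + 0.939 + 0.792 = 5.935
Sum of distinct covariances = 6.625
total variance = ΣVar(i) + 2·Σcov = 5.935 + 2 × 6.625 = 19.185
α = (7/6)·(1 − 5.935/19.185) = 0.806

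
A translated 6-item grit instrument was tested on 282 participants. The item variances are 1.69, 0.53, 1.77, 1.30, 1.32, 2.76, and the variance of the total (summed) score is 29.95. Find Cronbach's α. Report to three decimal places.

α = 0.825

ΣVar(i) = 1.69 + 0.53 + 1.77 + 1.30 + 1.32 + 2.76 = 9.37
α = (k/(k−1))·(1 − ΣVar(i)/σ²_total) = (6/5)·(1 − 9.37/29.95) = 0.825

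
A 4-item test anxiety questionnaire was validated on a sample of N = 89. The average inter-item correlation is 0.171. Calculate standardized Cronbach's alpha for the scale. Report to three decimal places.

α = 0.452

Standardized α = k·r̄ / (1 + (k−1)·r̄) = 4 × 0.171 / (1 + 3 × 0.171)
  = 0.6840 / 1.5130 = 0.452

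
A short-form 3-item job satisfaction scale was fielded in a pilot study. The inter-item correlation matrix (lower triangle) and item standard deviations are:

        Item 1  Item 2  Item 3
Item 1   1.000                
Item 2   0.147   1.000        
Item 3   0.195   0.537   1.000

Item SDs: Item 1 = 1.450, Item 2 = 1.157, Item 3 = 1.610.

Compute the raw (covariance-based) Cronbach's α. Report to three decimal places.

Σσ²ᵢ = 1.450² + 1.157² + 1.610² = 6.0332
Covariances σ_ij = r_ij · s_i · s_j:
  σ(Item 1,Item 2) = 0.147 × 1.450 × 1.157 = 0.2466
  σ(Item 1,Item 3) = 0.195 × 1.450 × 1.610 = 0.4552
  σ(Item 2,Item 3) = 0.537 × 1.157 × 1.610 = 1.0003
σ²_T = Σσ²ᵢ + 2·Σσ_ij = 6.0332 + 2 × 1.7021 = 9.4374
α = (3/2)·(1 − 6.0332/9.4374) = 0.541

Cronbach's α = 0.541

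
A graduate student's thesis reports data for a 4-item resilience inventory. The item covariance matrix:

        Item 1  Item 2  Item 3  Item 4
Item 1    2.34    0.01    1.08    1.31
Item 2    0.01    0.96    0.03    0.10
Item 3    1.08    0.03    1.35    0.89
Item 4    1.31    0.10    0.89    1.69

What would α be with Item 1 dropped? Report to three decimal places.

α = 0.507

Remaining items: Item 2, Item 3, Item 4 (k = 3).
Σσ²ᵢ = 0.96 + 1.35 + 1.69 = 4.00
Var(T) = 4.00 + 2 × 1.02 = 6.04
α (item deleted) = (3/2)·(1 − 4.00/6.04) = 0.507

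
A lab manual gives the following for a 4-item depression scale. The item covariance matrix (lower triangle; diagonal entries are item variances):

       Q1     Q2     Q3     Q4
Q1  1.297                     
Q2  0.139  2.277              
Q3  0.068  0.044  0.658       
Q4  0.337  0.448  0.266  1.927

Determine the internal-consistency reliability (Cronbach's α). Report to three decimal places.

α = 0.396

Σσ²ᵢ = 1.297 + 2.277 + 0.658 + 1.927 = 6.159
Σ_{i<j} σ_ij = 1.302
σ²_T = 6.159 + 2 × 1.302 = 8.763
α = (k/(k−1))·(1 − Σσ²ᵢ/σ²_T) = (4/3)·(1 − 6.159/8.763) = 0.396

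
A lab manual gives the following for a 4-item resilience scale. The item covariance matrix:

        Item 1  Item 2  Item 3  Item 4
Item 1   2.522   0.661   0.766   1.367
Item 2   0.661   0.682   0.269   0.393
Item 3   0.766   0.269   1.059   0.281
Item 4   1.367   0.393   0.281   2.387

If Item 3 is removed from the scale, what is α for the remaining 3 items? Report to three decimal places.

α = 0.696

Remaining items: Item 1, Item 2, Item 4 (k = 3).
Σσ²ᵢ = 2.522 + 0.682 + 2.387 = 5.591
total variance = 5.591 + 2 × 2.421 = 10.433
α (item deleted) = (3/2)·(1 − 5.591/10.433) = 0.696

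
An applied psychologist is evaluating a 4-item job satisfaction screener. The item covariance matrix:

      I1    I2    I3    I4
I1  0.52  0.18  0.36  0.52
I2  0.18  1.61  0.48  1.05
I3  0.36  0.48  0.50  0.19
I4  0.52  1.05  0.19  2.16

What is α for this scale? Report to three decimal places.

α = 0.716

ΣVar(i) = 0.52 + 1.61 + 0.50 + 2.16 = 4.79
Sum of off-diagonal covariances = 2.78
Var(T) = 4.79 + 2 × 2.78 = 10.35
α = (k/(k−1))·(1 − ΣVar(i)/Var(T)) = (4/3)·(1 − 4.79/10.35) = 0.716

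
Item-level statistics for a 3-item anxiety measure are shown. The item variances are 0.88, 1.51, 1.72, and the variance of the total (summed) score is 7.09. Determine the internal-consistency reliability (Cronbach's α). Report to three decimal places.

Σσᵢ² = 0.88 + 1.51 + 1.72 = 4.11
α = (k/(k−1))·(1 − Σσᵢ²/total variance) = (3/2)·(1 − 4.11/7.09) = 0.630

Cronbach's α = 0.630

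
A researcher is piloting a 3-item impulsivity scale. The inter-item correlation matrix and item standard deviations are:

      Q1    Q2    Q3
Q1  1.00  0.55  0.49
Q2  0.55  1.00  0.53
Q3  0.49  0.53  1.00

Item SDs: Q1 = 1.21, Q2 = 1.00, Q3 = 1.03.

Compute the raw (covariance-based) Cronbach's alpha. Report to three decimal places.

α = 0.762

Σσ²ᵢ = 1.21² + 1.00² + 1.03² = 3.5250
Covariances σ_ij = r_ij · s_i · s_j:
  σ(Q1,Q2) = 0.55 × 1.21 × 1.00 = 0.6655
  σ(Q1,Q3) = 0.49 × 1.21 × 1.03 = 0.6107
  σ(Q2,Q3) = 0.53 × 1.00 × 1.03 = 0.5459
σ²_T = Σσ²ᵢ + 2·Σσ_ij = 3.5250 + 2 × 1.8221 = 7.1692
α = (3/2)·(1 − 3.5250/7.1692) = 0.762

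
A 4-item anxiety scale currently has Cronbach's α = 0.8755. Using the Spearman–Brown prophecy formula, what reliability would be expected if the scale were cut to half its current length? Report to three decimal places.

Length factor m = 1/2
α' = m·α / (1 − (1−m)·α)
   = 1/2 × 0.8755 / (1 − (1 − 1/2) × 0.8755)
   = 0.4377 / 0.5623 = 0.779

predicted reliability = 0.779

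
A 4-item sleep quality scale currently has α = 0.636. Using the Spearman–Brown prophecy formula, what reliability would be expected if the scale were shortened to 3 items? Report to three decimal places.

Length factor m = 3/4 = 0.7500
α' = m·α / (1 − (1−m)·α)
   = 3/4 × 0.636 / (1 − (1 − 3/4) × 0.636)
   = 0.4770 / 0.8410 = 0.567

predicted reliability = 0.567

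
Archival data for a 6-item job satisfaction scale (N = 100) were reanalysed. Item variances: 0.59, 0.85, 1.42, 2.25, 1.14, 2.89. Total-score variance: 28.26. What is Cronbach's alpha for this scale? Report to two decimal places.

α = 0.81

Σσ²ᵢ = 0.59 + 0.85 + 1.42 + 2.25 + 1.14 + 2.89 = 9.14
α = (k/(k−1))·(1 − Σσ²ᵢ/σ²_T) = (6/5)·(1 − 9.14/28.26) = 0.81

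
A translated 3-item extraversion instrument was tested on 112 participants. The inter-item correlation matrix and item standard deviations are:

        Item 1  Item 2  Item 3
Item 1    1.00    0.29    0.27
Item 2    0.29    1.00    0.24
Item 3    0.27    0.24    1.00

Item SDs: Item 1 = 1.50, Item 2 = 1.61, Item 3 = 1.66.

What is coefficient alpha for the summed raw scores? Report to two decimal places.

α = 0.52

Σσ²ᵢ = 1.50² + 1.61² + 1.66² = 7.5977
Covariances σ_ij = r_ij · s_i · s_j:
  σ(Item 1,Item 2) = 0.29 × 1.50 × 1.61 = 0.7003
  σ(Item 1,Item 3) = 0.27 × 1.50 × 1.66 = 0.6723
  σ(Item 2,Item 3) = 0.24 × 1.61 × 1.66 = 0.6414
σ²_T = Σσ²ᵢ + 2·Σσ_ij = 7.5977 + 2 × 2.0140 = 11.6257
α = (3/2)·(1 − 7.5977/11.6257) = 0.52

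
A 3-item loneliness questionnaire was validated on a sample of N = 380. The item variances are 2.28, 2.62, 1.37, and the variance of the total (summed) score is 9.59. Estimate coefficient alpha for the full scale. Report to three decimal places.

sum of item variances = 2.28 + 2.62 + 1.37 = 6.27
α = (k/(k−1))·(1 − sum of item variances/σ²_T) = (3/2)·(1 − 6.27/9.59) = 0.519

coefficient alpha = 0.519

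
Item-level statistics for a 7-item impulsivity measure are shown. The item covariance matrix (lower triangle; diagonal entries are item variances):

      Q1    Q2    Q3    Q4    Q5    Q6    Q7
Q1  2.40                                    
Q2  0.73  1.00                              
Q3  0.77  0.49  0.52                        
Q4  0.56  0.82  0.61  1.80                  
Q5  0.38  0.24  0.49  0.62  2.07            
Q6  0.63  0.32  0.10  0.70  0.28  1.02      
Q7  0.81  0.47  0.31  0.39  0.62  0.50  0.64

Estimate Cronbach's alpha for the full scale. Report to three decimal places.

ΣVar(i) = 2.40 + 1.00 + 0.52 + 1.80 + 2.07 + 1.02 + 0.64 = 9.45
Sum of off-diagonal covariances = 10.84
total variance = 9.45 + 2 × 10.84 = 31.13
α = (k/(k−1))·(1 − ΣVar(i)/total variance) = (7/6)·(1 − 9.45/31.13) = 0.813

α = 0.813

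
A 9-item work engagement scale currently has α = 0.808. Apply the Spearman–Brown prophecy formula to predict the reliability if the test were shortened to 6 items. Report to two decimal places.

Length factor m = 6/9 = 0.6667
α' = m·α / (1 − (1−m)·α)
   = 6/9 × 0.808 / (1 − (1 − 6/9) × 0.808)
   = 0.5387 / 0.7307 = 0.74

predicted reliability = 0.74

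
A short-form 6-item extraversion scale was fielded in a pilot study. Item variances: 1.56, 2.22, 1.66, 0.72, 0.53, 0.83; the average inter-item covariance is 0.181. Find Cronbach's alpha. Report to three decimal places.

α = 0.503

Σσᵢ² = 1.56 + 2.22 + 1.66 + 0.72 + 0.53 + 0.83 = 7.52
Sum of the 15 distinct covariances = 15 × 0.181 = 2.715
Var(T) = Σσᵢ² + 2·Σcov = 7.52 + 2 × 2.715 = 12.950
α = (6/5)·(1 − 7.52/12.950) = 0.503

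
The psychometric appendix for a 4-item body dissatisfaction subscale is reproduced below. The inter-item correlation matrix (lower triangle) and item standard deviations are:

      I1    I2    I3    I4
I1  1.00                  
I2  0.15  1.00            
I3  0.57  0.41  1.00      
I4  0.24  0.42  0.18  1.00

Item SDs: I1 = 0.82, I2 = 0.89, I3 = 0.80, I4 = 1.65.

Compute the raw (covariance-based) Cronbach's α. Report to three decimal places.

Σσ²ᵢ = 0.82² + 0.89² + 0.80² + 1.65² = 4.8270
Covariances σ_ij = r_ij · s_i · s_j:
  σ(I1,I2) = 0.15 × 0.82 × 0.89 = 0.1095
  σ(I1,I3) = 0.57 × 0.82 × 0.80 = 0.3739
  σ(I1,I4) = 0.24 × 0.82 × 1.65 = 0.3247
  σ(I2,I3) = 0.41 × 0.89 × 0.80 = 0.2919
  σ(I2,I4) = 0.42 × 0.89 × 1.65 = 0.6168
  σ(I3,I4) = 0.18 × 0.80 × 1.65 = 0.2376
σ²_T = Σσ²ᵢ + 2·Σσ_ij = 4.8270 + 2 × 1.9544 = 8.7358
α = (4/3)·(1 − 4.8270/8.7358) = 0.597

Cronbach's α = 0.597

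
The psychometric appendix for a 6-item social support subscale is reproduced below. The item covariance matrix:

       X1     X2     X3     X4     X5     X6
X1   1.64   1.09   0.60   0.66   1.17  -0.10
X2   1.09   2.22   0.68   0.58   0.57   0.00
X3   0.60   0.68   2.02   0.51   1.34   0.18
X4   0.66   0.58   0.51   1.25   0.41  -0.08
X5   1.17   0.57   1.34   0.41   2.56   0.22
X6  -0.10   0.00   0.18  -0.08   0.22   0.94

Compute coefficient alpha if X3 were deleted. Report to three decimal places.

Remaining items: X1, X2, X4, X5, X6 (k = 5).
Σσᵢ² = 1.64 + 2.22 + 1.25 + 2.56 + 0.94 = 8.61
Var(T) = 8.61 + 2 × 4.52 = 17.65
α (item deleted) = (5/4)·(1 − 8.61/17.65) = 0.640

coefficient alpha = 0.640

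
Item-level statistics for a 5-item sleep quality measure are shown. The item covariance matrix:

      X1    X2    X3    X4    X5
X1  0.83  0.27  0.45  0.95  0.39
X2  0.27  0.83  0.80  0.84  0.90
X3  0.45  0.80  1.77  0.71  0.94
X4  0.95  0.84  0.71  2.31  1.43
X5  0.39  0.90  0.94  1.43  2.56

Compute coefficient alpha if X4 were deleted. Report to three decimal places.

Remaining items: X1, X2, X3, X5 (k = 4).
sum of item variances = 0.83 + 0.83 + 1.77 + 2.56 = 5.99
σ²_T = 5.99 + 2 × 3.75 = 13.49
α (item deleted) = (4/3)·(1 − 5.99/13.49) = 0.741

α = 0.741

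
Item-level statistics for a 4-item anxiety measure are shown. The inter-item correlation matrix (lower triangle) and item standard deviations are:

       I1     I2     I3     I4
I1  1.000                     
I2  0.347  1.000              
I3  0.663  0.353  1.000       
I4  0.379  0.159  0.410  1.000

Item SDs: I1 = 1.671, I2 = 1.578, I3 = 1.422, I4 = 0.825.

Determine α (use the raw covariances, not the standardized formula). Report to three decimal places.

Σσ²ᵢ = 1.671² + 1.578² + 1.422² + 0.825² = 7.9850
Covariances σ_ij = r_ij · s_i · s_j:
  σ(I1,I2) = 0.347 × 1.671 × 1.578 = 0.9150
  σ(I1,I3) = 0.663 × 1.671 × 1.422 = 1.5754
  σ(I1,I4) = 0.379 × 1.671 × 0.825 = 0.5225
  σ(I2,I3) = 0.353 × 1.578 × 1.422 = 0.7921
  σ(I2,I4) = 0.159 × 1.578 × 0.825 = 0.2070
  σ(I3,I4) = 0.410 × 1.422 × 0.825 = 0.4810
σ²_T = Σσ²ᵢ + 2·Σσ_ij = 7.9850 + 2 × 4.4930 = 16.9710
α = (4/3)·(1 − 7.9850/16.9710) = 0.706

α = 0.706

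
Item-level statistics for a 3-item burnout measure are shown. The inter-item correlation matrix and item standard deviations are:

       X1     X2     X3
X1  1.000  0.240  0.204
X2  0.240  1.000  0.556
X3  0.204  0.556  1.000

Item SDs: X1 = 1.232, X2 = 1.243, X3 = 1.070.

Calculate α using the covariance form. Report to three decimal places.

α = 0.593

Σσ²ᵢ = 1.232² + 1.243² + 1.070² = 4.2078
Covariances σ_ij = r_ij · s_i · s_j:
  σ(X1,X2) = 0.240 × 1.232 × 1.243 = 0.3675
  σ(X1,X3) = 0.204 × 1.232 × 1.070 = 0.2689
  σ(X2,X3) = 0.556 × 1.243 × 1.070 = 0.7395
σ²_T = Σσ²ᵢ + 2·Σσ_ij = 4.2078 + 2 × 1.3759 = 6.9596
α = (3/2)·(1 − 4.2078/6.9596) = 0.593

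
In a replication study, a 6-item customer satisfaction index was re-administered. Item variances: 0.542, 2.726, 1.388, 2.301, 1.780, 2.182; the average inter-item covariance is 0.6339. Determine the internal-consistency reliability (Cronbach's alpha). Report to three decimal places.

Σσ²ᵢ = 0.542 + 2.726 + 1.388 + 2.301 + 1.780 + 2.182 = 10.919
Sum of the 15 distinct covariances = 15 × 0.6339 = 9.5085
σ²_total = Σσ²ᵢ + 2·Σcov = 10.919 + 2 × 9.5085 = 29.9360
α = (6/5)·(1 − 10.919/29.9360) = 0.762

Cronbach's alpha = 0.762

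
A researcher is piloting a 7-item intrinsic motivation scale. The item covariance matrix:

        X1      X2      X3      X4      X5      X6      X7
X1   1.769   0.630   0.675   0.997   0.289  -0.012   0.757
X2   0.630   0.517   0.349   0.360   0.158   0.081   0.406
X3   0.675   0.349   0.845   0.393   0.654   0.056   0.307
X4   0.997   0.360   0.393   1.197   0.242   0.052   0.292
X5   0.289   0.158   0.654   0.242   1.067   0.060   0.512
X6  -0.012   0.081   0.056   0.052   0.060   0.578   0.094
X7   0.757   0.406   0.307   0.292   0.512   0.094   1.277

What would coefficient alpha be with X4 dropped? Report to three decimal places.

α = 0.748

Remaining items: X1, X2, X3, X5, X6, X7 (k = 6).
Σσᵢ² = 1.769 + 0.517 + 0.845 + 1.067 + 0.578 + 1.277 = 6.053
σ²_total = 6.053 + 2 × 5.016 = 16.085
α (item deleted) = (6/5)·(1 − 6.053/16.085) = 0.748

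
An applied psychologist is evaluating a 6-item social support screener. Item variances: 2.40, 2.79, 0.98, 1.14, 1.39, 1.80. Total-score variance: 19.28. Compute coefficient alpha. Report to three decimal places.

α = 0.546

Σσᵢ² = 2.40 + 2.79 + 0.98 + 1.14 + 1.39 + 1.80 = 10.50
α = (k/(k−1))·(1 − Σσᵢ²/total variance) = (6/5)·(1 − 10.50/19.28) = 0.546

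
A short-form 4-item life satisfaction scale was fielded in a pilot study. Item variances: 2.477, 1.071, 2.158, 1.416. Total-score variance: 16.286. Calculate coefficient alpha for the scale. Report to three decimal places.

α = 0.750

Σσ²ᵢ = 2.477 + 1.071 + 2.158 + 1.416 = 7.122
α = (k/(k−1))·(1 − Σσ²ᵢ/σ²_T) = (4/3)·(1 − 7.122/16.286) = 0.750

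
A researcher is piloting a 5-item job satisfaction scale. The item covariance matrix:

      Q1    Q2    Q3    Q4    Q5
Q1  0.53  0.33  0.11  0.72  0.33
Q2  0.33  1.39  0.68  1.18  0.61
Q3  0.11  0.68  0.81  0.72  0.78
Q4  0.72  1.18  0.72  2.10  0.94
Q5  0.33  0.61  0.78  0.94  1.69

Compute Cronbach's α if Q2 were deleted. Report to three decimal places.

Cronbach's α = 0.779

Remaining items: Q1, Q3, Q4, Q5 (k = 4).
Σσ²ᵢ = 0.53 + 0.81 + 2.10 + 1.69 = 5.13
Var(T) = 5.13 + 2 × 3.60 = 12.33
α (item deleted) = (4/3)·(1 − 5.13/12.33) = 0.779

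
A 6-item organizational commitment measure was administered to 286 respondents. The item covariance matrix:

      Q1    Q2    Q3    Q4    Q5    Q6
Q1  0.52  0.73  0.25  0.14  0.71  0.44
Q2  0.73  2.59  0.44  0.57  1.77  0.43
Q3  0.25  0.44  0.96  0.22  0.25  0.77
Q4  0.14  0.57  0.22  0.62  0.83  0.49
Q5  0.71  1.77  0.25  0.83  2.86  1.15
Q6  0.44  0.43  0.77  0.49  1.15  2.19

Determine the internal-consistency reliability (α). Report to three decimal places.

α = 0.784

sum of item variances = 0.52 + 2.59 + 0.96 + 0.62 + 2.86 + 2.19 = 9.74
Sum of the distinct covariances = 9.19
Var(T) = 9.74 + 2 × 9.19 = 28.12
α = (k/(k−1))·(1 − sum of item variances/Var(T)) = (6/5)·(1 − 9.74/28.12) = 0.784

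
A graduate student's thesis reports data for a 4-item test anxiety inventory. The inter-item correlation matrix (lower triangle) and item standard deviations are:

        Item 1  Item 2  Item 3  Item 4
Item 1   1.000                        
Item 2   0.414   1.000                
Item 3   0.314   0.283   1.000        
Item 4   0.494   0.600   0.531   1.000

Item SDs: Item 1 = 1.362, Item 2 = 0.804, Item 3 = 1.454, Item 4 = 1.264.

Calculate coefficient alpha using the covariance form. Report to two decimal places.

coefficient alpha = 0.74

Σσ²ᵢ = 1.362² + 0.804² + 1.454² + 1.264² = 6.2133
Covariances σ_ij = r_ij · s_i · s_j:
  σ(Item 1,Item 2) = 0.414 × 1.362 × 0.804 = 0.4533
  σ(Item 1,Item 3) = 0.314 × 1.362 × 1.454 = 0.6218
  σ(Item 1,Item 4) = 0.494 × 1.362 × 1.264 = 0.8505
  σ(Item 2,Item 3) = 0.283 × 0.804 × 1.454 = 0.3308
  σ(Item 2,Item 4) = 0.600 × 0.804 × 1.264 = 0.6098
  σ(Item 3,Item 4) = 0.531 × 1.454 × 1.264 = 0.9759
σ²_T = Σσ²ᵢ + 2·Σσ_ij = 6.2133 + 2 × 3.8421 = 13.8975
α = (4/3)·(1 − 6.2133/13.8975) = 0.74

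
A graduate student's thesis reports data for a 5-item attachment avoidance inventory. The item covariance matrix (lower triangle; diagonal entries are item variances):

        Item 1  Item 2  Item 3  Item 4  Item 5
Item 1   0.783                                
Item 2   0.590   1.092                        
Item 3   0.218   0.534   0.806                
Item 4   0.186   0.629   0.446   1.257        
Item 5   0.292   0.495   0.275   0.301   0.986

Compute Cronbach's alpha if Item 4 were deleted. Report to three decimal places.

Remaining items: Item 1, Item 2, Item 3, Item 5 (k = 4).
Σσ²ᵢ = 0.783 + 1.092 + 0.806 + 0.986 = 3.667
σ²_T = 3.667 + 2 × 2.404 = 8.475
α (item deleted) = (4/3)·(1 − 3.667/8.475) = 0.756

α = 0.756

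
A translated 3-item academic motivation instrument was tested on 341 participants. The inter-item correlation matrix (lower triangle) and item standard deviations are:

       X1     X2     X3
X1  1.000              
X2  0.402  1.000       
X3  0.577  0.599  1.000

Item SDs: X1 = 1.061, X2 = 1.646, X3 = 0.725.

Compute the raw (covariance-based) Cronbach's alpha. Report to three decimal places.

Σσ²ᵢ = 1.061² + 1.646² + 0.725² = 4.3607
Covariances σ_ij = r_ij · s_i · s_j:
  σ(X1,X2) = 0.402 × 1.061 × 1.646 = 0.7021
  σ(X1,X3) = 0.577 × 1.061 × 0.725 = 0.4438
  σ(X2,X3) = 0.599 × 1.646 × 0.725 = 0.7148
σ²_T = Σσ²ᵢ + 2·Σσ_ij = 4.3607 + 2 × 1.8607 = 8.0821
α = (3/2)·(1 − 4.3607/8.0821) = 0.691

Cronbach's alpha = 0.691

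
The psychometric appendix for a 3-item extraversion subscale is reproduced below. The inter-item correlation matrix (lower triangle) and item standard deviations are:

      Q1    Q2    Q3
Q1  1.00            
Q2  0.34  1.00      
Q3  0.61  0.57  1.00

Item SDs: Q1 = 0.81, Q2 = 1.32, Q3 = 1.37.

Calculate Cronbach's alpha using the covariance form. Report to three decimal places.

Cronbach's alpha = 0.738

Σσ²ᵢ = 0.81² + 1.32² + 1.37² = 4.2754
Covariances σ_ij = r_ij · s_i · s_j:
  σ(Q1,Q2) = 0.34 × 0.81 × 1.32 = 0.3635
  σ(Q1,Q3) = 0.61 × 0.81 × 1.37 = 0.6769
  σ(Q2,Q3) = 0.57 × 1.32 × 1.37 = 1.0308
σ²_T = Σσ²ᵢ + 2·Σσ_ij = 4.2754 + 2 × 2.0712 = 8.4178
α = (3/2)·(1 − 4.2754/8.4178) = 0.738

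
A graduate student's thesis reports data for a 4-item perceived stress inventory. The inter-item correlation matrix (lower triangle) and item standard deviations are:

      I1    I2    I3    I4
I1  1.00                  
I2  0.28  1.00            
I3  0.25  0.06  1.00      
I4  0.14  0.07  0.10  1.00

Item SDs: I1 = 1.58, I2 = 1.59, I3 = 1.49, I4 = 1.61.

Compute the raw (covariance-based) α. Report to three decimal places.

α = 0.413

Σσ²ᵢ = 1.58² + 1.59² + 1.49² + 1.61² = 9.8367
Covariances σ_ij = r_ij · s_i · s_j:
  σ(I1,I2) = 0.28 × 1.58 × 1.59 = 0.7034
  σ(I1,I3) = 0.25 × 1.58 × 1.49 = 0.5886
  σ(I1,I4) = 0.14 × 1.58 × 1.61 = 0.3561
  σ(I2,I3) = 0.06 × 1.59 × 1.49 = 0.1421
  σ(I2,I4) = 0.07 × 1.59 × 1.61 = 0.1792
  σ(I3,I4) = 0.10 × 1.49 × 1.61 = 0.2399
σ²_T = Σσ²ᵢ + 2·Σσ_ij = 9.8367 + 2 × 2.2093 = 14.2553
α = (4/3)·(1 − 9.8367/14.2553) = 0.413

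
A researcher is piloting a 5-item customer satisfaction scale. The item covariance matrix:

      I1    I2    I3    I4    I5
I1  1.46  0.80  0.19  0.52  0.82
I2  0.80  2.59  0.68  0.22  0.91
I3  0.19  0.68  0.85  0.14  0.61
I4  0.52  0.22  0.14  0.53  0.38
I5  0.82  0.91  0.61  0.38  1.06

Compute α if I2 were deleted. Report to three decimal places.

Remaining items: I1, I3, I4, I5 (k = 4).
sum of item variances = 1.46 + 0.85 + 0.53 + 1.06 = 3.90
σ²_total = 3.90 + 2 × 2.66 = 9.22
α (item deleted) = (4/3)·(1 − 3.90/9.22) = 0.769

α = 0.769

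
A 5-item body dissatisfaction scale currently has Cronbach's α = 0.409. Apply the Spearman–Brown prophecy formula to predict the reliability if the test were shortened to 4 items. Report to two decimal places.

Length factor m = 4/5 = 0.8000
α' = m·α / (1 − (1−m)·α)
   = 4/5 × 0.409 / (1 − (1 − 4/5) × 0.409)
   = 0.3272 / 0.9182 = 0.36

predicted reliability = 0.36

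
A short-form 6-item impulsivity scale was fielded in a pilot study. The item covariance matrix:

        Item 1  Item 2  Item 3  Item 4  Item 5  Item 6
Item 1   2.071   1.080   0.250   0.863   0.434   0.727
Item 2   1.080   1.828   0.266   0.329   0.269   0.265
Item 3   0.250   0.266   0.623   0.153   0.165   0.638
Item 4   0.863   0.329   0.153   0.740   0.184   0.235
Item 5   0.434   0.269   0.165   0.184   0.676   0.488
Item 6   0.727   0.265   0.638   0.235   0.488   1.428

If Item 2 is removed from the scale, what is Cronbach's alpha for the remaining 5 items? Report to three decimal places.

α = 0.749

Remaining items: Item 1, Item 3, Item 4, Item 5, Item 6 (k = 5).
Σσᵢ² = 2.071 + 0.623 + 0.740 + 0.676 + 1.428 = 5.538
total variance = 5.538 + 2 × 4.137 = 13.812
α (item deleted) = (5/4)·(1 − 5.538/13.812) = 0.749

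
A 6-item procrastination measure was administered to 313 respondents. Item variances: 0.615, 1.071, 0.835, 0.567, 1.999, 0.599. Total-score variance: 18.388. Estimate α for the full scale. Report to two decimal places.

Σσ²ᵢ = 0.615 + 1.071 + 0.835 + 0.567 + 1.999 + 0.599 = 5.686
α = (k/(k−1))·(1 − Σσ²ᵢ/Var(T)) = (6/5)·(1 − 5.686/18.388) = 0.83

α = 0.83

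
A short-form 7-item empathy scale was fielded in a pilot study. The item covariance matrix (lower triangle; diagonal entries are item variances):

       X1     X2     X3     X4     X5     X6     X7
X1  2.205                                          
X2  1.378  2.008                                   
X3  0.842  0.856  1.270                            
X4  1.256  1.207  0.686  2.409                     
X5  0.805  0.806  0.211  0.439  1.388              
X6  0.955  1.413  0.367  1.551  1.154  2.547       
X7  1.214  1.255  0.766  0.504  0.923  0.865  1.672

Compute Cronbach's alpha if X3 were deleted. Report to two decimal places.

Remaining items: X1, X2, X4, X5, X6, X7 (k = 6).
Σσ²ᵢ = 2.205 + 2.008 + 2.409 + 1.388 + 2.547 + 1.672 = 12.229
σ²_total = 12.229 + 2 × 15.725 = 43.679
α (item deleted) = (6/5)·(1 − 12.229/43.679) = 0.86

α = 0.86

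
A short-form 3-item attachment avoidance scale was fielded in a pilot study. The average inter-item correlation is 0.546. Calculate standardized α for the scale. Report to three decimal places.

Standardized α = k·r̄ / (1 + (k−1)·r̄) = 3 × 0.546 / (1 + 2 × 0.546)
  = 1.6380 / 2.0920 = 0.783

α = 0.783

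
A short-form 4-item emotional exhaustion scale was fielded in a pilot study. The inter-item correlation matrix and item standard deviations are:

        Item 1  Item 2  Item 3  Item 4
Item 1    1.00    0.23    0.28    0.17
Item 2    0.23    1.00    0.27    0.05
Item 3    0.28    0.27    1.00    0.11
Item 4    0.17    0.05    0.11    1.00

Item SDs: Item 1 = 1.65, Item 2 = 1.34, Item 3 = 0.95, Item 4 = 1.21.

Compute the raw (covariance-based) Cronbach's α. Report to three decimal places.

α = 0.464

Σσ²ᵢ = 1.65² + 1.34² + 0.95² + 1.21² = 6.8847
Covariances σ_ij = r_ij · s_i · s_j:
  σ(Item 1,Item 2) = 0.23 × 1.65 × 1.34 = 0.5085
  σ(Item 1,Item 3) = 0.28 × 1.65 × 0.95 = 0.4389
  σ(Item 1,Item 4) = 0.17 × 1.65 × 1.21 = 0.3394
  σ(Item 2,Item 3) = 0.27 × 1.34 × 0.95 = 0.3437
  σ(Item 2,Item 4) = 0.05 × 1.34 × 1.21 = 0.0811
  σ(Item 3,Item 4) = 0.11 × 0.95 × 1.21 = 0.1264
σ²_T = Σσ²ᵢ + 2·Σσ_ij = 6.8847 + 2 × 1.8380 = 10.5607
α = (4/3)·(1 − 6.8847/10.5607) = 0.464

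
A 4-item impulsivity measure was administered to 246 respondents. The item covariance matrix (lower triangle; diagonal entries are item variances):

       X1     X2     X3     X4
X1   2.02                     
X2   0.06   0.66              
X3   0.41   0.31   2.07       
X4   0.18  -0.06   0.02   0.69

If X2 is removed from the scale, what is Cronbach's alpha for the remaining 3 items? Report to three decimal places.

α = 0.305

Remaining items: X1, X3, X4 (k = 3).
ΣVar(i) = 2.02 + 2.07 + 0.69 = 4.78
σ²_T = 4.78 + 2 × 0.61 = 6.00
α (item deleted) = (3/2)·(1 − 4.78/6.00) = 0.305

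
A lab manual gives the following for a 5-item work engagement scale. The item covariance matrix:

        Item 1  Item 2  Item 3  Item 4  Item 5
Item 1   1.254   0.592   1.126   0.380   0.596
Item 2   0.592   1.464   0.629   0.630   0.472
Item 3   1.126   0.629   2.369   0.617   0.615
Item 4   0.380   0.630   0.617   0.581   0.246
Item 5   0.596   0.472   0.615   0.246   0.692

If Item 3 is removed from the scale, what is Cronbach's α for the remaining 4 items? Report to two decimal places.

α = 0.79

Remaining items: Item 1, Item 2, Item 4, Item 5 (k = 4).
sum of item variances = 1.254 + 1.464 + 0.581 + 0.692 = 3.991
total variance = 3.991 + 2 × 2.916 = 9.823
α (item deleted) = (4/3)·(1 − 3.991/9.823) = 0.79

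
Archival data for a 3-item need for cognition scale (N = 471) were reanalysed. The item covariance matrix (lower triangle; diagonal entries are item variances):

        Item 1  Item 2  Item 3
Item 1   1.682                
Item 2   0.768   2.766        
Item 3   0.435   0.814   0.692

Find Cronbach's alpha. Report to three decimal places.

sum of item variances = 1.682 + 2.766 + 0.692 = 5.140
Sum of the distinct covariances = 2.017
σ²_total = 5.140 + 2 × 2.017 = 9.174
α = (k/(k−1))·(1 − sum of item variances/σ²_total) = (3/2)·(1 − 5.140/9.174) = 0.660

α = 0.660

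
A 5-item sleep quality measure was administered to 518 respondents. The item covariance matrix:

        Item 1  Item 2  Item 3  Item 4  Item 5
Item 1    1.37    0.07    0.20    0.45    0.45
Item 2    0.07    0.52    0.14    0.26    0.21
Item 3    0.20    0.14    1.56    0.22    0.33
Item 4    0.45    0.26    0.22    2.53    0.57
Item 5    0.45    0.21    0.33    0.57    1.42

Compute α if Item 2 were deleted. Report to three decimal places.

α = 0.523

Remaining items: Item 1, Item 3, Item 4, Item 5 (k = 4).
ΣVar(i) = 1.37 + 1.56 + 2.53 + 1.42 = 6.88
σ²_T = 6.88 + 2 × 2.22 = 11.32
α (item deleted) = (4/3)·(1 − 6.88/11.32) = 0.523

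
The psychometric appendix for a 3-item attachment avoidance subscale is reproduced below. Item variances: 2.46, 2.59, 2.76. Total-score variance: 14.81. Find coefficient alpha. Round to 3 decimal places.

Σσ²ᵢ = 2.46 + 2.59 + 2.76 = 7.81
α = (k/(k−1))·(1 − Σσ²ᵢ/total variance) = (3/2)·(1 − 7.81/14.81) = 0.709

coefficient alpha = 0.709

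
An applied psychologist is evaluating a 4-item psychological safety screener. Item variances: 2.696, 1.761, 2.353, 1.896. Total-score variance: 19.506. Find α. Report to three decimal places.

α = 0.738

Σσ²ᵢ = 2.696 + 1.761 + 2.353 + 1.896 = 8.706
α = (k/(k−1))·(1 − Σσ²ᵢ/σ²_total) = (4/3)·(1 − 8.706/19.506) = 0.738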